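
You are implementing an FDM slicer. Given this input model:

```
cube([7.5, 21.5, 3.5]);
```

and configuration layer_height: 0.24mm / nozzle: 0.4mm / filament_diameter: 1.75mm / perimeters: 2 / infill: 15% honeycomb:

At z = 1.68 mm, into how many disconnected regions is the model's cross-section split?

1

At z = 1.68 mm: the cube (footprint 7.5×21.5) is included at this height. The result has 1 disconnected region.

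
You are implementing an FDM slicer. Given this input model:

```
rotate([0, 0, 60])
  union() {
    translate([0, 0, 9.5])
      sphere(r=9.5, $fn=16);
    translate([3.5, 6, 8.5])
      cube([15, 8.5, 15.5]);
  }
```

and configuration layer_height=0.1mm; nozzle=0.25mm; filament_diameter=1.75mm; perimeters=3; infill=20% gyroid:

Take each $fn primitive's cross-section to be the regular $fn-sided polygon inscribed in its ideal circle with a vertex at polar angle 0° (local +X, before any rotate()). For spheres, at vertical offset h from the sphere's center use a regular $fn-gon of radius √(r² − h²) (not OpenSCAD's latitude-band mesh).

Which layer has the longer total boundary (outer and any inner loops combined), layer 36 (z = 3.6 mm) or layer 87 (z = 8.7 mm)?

layer 87 (z = 8.7 mm)

Layer 36 (z = 3.6): the r=9.5 sphere slices to a regular 16-gon of circumradius 7.446 (√(r²−h²) with h=5.9 from center) (perimeter = 2·16·7.446·sin(180°/16) = 46.48 mm); the cube at (3.5, 6) is absent (z outside [8.5, 24]); Taking the union: only the r=9.5 sphere is present, so the union is just that shape — boundary = 46.48 mm; (whole slice rotated 60° about Z — lengths, areas and connectivity unchanged). So its perimeter = 46.48 mm. Layer 87 (z = 8.7): the sphere: section is a regular 16-gon, circumradius = √(r²−h²) = √(9.5²−0.8²) = 9.466 (perimeter = 2·16·9.466·sin(180°/16) = 59.10 mm); the cube at (3.5, 6) (footprint 15×8.5) is included at this height (perimeter 47.00 mm); Combining (union): the regions partially overlap (shared area 5.78 mm²), so the edge portions inside another operand are dropped and the merged outline is re-measured after clipping — boundary = 95.02 mm; (rotated 60° about Z; rotation is an isometry so areas/perimeters/island counts are preserved). So its perimeter = 95.02 mm. Layer 87 is larger (95.02 vs 46.48 mm).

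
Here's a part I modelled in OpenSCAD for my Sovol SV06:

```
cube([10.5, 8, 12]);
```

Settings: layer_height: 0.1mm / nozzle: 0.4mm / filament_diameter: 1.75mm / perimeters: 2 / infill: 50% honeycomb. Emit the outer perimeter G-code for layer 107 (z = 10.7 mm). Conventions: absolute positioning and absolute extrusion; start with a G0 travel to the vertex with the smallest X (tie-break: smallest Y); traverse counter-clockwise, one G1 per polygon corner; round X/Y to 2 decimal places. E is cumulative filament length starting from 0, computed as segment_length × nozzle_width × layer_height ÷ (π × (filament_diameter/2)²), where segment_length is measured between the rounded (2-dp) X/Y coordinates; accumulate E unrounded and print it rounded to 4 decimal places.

At z = 10.7 mm: the cube (footprint 10.5×8) is included at this height. The outline is a single polygon with 4 vertices. Extrusion per mm of travel: 0.4 × 0.1 / (π × 0.875²) = 0.016630. Accumulating E over each segment gives final E = 0.6153.

G0 X0.00 Y0.00 Z10.70
G1 X10.50 Y0.00 E0.1746
G1 X10.50 Y8.00 E0.3077
G1 X0.00 Y8.00 E0.4823
G1 X0.00 Y0.00 E0.6153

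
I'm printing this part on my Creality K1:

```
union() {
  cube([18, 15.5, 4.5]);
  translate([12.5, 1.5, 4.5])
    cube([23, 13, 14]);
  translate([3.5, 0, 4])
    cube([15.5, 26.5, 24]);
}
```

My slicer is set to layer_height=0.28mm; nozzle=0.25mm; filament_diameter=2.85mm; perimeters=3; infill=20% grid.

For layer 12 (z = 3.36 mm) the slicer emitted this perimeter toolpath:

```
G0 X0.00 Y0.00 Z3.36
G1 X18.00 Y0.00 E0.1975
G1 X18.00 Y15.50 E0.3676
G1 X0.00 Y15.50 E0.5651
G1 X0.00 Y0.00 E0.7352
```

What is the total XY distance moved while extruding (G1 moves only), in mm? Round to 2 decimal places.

67.00 mm

Sum the Euclidean lengths of each G1 segment: total = 67.00 mm.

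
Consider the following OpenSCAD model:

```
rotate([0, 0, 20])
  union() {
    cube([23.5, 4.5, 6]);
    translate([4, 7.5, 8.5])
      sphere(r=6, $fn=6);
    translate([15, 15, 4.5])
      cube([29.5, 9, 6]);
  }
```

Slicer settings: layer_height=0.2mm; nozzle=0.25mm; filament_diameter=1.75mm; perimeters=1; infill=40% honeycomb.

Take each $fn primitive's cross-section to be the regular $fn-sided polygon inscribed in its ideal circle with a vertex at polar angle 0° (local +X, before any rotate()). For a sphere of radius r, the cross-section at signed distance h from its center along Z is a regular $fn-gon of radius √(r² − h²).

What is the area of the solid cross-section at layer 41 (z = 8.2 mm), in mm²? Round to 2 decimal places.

358.80 mm²

At z = 8.2 mm: the cube does not reach this height (z outside [0, 6]); the r=6 sphere at (4, 7.5) slices to a regular 6-gon of circumradius 5.992 (√(r²−h²) with h=0.3 from center) (area = (6/2)·5.992²·sin(360°/6) = 93.30 mm²); the cube at (15, 15) (footprint 29.5×9) is included at this height (area 265.50 mm²); Merging all regions: the 2 present regions are separate (no shared area or edge), so areas and boundary lengths simply add and each stays a separate island — area = 358.80 mm²; (rotated 20° about Z; rotation is an isometry so areas/perimeters/island counts are preserved). Overall, the cross-section has 2 separate islands. Net area = 358.80 mm².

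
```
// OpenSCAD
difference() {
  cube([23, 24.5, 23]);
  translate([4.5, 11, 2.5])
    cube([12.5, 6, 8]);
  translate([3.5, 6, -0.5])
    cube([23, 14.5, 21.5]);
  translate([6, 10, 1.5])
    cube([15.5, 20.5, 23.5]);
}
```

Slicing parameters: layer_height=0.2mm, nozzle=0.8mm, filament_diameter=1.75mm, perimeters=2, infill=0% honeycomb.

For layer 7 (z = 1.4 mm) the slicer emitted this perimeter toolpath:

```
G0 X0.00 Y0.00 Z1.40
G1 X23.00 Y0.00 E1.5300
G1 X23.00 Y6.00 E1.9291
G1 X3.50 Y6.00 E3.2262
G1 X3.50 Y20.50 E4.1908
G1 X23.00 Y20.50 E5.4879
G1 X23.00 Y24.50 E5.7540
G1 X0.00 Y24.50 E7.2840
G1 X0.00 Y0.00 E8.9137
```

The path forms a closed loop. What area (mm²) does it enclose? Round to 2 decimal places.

280.75 mm²

Apply the shoelace formula to the sequence of (X, Y) vertices; enclosed area = 280.75 mm².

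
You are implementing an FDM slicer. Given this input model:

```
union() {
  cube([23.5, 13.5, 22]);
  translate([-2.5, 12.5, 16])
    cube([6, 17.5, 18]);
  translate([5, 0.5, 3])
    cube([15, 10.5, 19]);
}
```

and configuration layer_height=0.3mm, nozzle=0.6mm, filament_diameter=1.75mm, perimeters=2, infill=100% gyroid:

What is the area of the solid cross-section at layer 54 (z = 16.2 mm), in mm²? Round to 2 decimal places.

418.75 mm²

At z = 16.2 mm: the cube (footprint 23.5×13.5) is included at this height (area 317.25 mm²); the cube at (-2.5, 12.5) (footprint 6×17.5) is included at this height (area 105.00 mm²); the cube at (5, 0.5) (footprint 15×10.5) is included at this height (area 157.50 mm²); Taking the union: the regions partially overlap — summed areas 579.75 mm² minus the doubly-counted overlap 161.00 mm² gives 418.75 mm² — area = 418.75 mm². Overall, the cross-section is a single solid region. Net area = 418.75 mm².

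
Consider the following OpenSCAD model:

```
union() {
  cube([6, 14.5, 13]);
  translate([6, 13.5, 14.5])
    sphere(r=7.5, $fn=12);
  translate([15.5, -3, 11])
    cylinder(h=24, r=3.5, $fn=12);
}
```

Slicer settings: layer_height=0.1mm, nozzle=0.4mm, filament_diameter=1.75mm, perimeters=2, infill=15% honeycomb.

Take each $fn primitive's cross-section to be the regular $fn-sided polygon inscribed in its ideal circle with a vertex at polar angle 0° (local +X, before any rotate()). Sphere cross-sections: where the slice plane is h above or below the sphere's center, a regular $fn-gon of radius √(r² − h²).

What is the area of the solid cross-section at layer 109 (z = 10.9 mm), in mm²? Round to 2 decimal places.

At z = 10.9 mm: the cube is present — its section is the full 6×14.5 rectangle (area 87.00 mm²); the r=7.5 sphere at (6, 13.5) slices to a regular 12-gon of circumradius 6.580 (√(r²−h²) with h=3.6 from center) (area = (12/2)·6.580²·sin(360°/12) = 129.87 mm²); the cylinder at (15.5, -3) is absent (z outside [11, 35]); Combining (union): the regions partially overlap — summed areas 216.87 mm² minus the doubly-counted overlap 37.84 mm² gives 179.03 mm² — area = 179.03 mm². Overall, the cross-section is a single solid region. Net area = 179.03 mm².

179.03 mm²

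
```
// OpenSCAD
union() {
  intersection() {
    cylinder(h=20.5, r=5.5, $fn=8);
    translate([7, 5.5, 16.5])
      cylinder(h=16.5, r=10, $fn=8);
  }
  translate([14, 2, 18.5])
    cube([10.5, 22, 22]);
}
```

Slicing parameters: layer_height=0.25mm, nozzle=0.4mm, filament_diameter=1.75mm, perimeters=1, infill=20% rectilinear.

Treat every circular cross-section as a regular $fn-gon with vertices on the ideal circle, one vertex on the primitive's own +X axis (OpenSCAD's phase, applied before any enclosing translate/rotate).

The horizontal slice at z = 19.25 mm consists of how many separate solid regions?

At z = 19.25 mm: the cylinder: section is a regular 8-gon, circumradius r=5.5; the r=10 cylinder at (7, 5.5) gives a regular 8-gon of circumradius 10 (constant along its height); After intersecting: the r=10 cylinder at (7, 5.5) partially overlaps the r=5.5 cylinder; clipping to the common part keeps 43.07 mm² — 1 connected region; the cube at (14, 2) is present — its section is the full 10.5×22 rectangle; Combining (union): the 2 present regions are separate (no shared area or edge), so areas and boundary lengths simply add and each stays a separate island — 2 connected regions. The result has 2 disconnected regions.

2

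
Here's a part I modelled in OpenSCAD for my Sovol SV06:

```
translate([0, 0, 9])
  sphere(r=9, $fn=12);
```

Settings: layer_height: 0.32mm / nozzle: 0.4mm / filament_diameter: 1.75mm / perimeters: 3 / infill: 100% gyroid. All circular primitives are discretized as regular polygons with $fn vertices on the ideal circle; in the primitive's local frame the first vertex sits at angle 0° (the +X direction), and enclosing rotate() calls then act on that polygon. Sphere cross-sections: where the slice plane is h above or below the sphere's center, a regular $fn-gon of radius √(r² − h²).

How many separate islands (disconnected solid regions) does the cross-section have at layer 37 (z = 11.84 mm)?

At z = 11.84 mm: the r=9 sphere slices to a regular 12-gon of circumradius 8.540 (√(r²−h²) with h=2.84 from center). Overall, the cross-section is a single solid region. Island count = 1.

1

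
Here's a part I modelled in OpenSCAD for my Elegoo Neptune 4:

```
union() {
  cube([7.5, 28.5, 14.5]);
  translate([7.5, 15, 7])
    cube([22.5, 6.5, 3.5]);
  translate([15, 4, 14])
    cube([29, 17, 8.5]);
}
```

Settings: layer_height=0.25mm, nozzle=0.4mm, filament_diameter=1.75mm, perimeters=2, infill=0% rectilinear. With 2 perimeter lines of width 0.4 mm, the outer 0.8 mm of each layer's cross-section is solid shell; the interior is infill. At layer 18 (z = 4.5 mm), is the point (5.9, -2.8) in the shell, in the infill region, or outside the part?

outside

At z = 4.5 mm: the cube is present — its section is the full 7.5×28.5 rectangle; the cube at (7.5, 15) is absent (z outside [7, 10.5]); the cube at (15, 4) does not reach this height (z outside [14, 22.5]); Merging all regions: only the 7.5×28.5 cube is present, so the union is just that shape — 1 connected region. Overall, the cross-section is a single solid region. The nearest boundary edge runs (0.00, 0.00)→(7.50, 0.00); distance from the point to it = 2.80 mm. The point is not inside any of the regions above, so it lies outside the cross-section (2.80 mm from the nearest boundary).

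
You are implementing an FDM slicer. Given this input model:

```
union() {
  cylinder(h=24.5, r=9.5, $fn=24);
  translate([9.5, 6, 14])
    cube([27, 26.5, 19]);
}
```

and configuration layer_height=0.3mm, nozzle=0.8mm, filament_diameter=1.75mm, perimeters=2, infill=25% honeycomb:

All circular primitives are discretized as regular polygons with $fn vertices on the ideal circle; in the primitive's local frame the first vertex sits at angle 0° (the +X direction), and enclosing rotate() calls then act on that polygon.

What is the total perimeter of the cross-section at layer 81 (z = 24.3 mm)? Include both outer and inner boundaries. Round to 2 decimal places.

At z = 24.3 mm: the r=9.5 cylinder contributes a regular 24-gon of circumradius 9.5 (perimeter = 2·24·9.500·sin(180°/24) = 59.52 mm); the cube at (9.5, 6) (footprint 27×26.5) is included at this height (perimeter 107.00 mm); Combining (union): the 2 present regions are separate (no shared area or edge), so areas and boundary lengths simply add and each stays a separate island — boundary = 166.52 mm. Overall, the cross-section has 2 separate islands. Total boundary length (outer) = 166.52 mm.

166.52 mm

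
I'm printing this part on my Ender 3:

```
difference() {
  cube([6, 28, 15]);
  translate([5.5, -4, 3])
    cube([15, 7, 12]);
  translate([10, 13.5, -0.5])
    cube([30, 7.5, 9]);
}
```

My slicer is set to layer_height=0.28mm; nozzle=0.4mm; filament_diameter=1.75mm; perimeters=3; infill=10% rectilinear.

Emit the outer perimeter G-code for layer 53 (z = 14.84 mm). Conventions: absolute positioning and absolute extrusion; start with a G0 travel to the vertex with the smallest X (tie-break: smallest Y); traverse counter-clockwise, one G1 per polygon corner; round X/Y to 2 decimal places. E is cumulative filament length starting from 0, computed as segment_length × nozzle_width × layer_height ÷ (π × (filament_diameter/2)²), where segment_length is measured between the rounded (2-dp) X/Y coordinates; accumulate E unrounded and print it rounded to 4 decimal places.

G0 X0.00 Y0.00 Z14.84
G1 X5.50 Y0.00 E0.2561
G1 X5.50 Y3.00 E0.3958
G1 X6.00 Y3.00 E0.4191
G1 X6.00 Y28.00 E1.5832
G1 X0.00 Y28.00 E1.8626
G1 X0.00 Y0.00 E3.1664

At z = 14.84 mm: the cube (footprint 6×28) is included at this height; the cube at (5.5, -4) (footprint 15×7) is included at this height; the cube at (10, 13.5) is absent (z outside [-0.5, 8.5]); After the difference (first − rest): starting from the 6×28 cube, the 15×7 cube at (5.5, -4) partially overlaps it — only the 1.50 mm² overlap (of its 105.00 mm²) is removed, clipping the outline — 1 connected region. The outline is a single polygon with 6 vertices. Extrusion per mm of travel: 0.4 × 0.28 / (π × 0.875²) = 0.046564. Accumulating E over each segment gives final E = 3.1664.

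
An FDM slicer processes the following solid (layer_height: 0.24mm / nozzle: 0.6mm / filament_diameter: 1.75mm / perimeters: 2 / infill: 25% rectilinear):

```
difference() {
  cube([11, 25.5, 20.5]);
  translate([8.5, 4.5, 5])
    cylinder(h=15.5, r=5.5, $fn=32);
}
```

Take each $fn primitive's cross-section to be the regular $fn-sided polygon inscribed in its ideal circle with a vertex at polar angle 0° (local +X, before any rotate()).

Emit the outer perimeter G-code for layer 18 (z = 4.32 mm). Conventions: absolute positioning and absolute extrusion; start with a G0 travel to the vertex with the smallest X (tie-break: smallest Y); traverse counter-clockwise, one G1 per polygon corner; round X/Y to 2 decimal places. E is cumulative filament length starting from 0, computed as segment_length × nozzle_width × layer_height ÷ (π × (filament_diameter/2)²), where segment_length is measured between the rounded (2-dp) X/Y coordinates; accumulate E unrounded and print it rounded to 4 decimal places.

G0 X0.00 Y0.00 Z4.32
G1 X11.00 Y0.00 E0.6586
G1 X11.00 Y25.50 E2.1852
G1 X0.00 Y25.50 E2.8437
G1 X0.00 Y0.00 E4.3704

At z = 4.32 mm: the 11×25.5 cube contributes its full rectangle; the cylinder at (8.5, 4.5) is not intersected at this z (z outside [5, 20.5]); Subtracting the remaining from the first: none of the subtracted shapes is present at this height, so the 11×25.5 cube is unchanged — 1 connected region. The outline is a single polygon with 4 vertices. Extrusion per mm of travel: 0.6 × 0.24 / (π × 0.875²) = 0.059868. Accumulating E over each segment gives final E = 4.3704.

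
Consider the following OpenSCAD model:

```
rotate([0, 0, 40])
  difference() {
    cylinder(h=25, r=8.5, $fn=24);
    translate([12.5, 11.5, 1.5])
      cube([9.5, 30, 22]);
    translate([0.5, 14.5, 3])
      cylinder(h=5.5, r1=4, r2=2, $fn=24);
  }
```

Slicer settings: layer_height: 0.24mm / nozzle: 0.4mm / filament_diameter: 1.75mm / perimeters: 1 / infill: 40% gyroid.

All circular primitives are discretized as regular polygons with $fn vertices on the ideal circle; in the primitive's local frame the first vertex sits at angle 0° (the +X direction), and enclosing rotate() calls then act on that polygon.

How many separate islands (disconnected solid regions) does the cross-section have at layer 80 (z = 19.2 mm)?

At z = 19.2 mm: the r=8.5 cylinder gives a regular 24-gon of circumradius 8.5 (constant along its height); the cube at (12.5, 11.5) is present — its section is the full 9.5×30 rectangle; the cone at (0.5, 14.5) is absent (z outside [3, 8.5]); Taking the first minus the rest: starting from the r=8.5 cylinder, the 9.5×30 cube at (12.5, 11.5) misses the remaining region (no effect) — 1 connected region; (rotated 40° about Z; rotation is an isometry so areas/perimeters/island counts are preserved). Overall, the cross-section is a single solid region. Island count = 1.

1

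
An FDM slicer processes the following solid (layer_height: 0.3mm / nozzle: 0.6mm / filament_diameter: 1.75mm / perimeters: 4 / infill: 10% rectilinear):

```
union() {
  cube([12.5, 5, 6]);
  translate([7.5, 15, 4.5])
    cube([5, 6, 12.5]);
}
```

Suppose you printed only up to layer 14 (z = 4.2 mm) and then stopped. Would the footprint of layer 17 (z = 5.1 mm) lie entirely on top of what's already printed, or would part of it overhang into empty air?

Compare the two slices. At z = 4.2: the 12.5×5 cube contributes its full rectangle (area 62.50 mm²); the cube at (7.5, 15) does not reach this height (z outside [4.5, 17]); Taking the union: only the 12.5×5 cube is present, so the union is just that shape — area = 62.50 mm². At z = 5.1: the cube (footprint 12.5×5) is included at this height (area 62.50 mm²); the cube at (7.5, 15) is present — its section is the full 5×6 rectangle (area 30.00 mm²); Taking the union: the 2 present regions are separate (no shared area or edge), so areas and boundary lengths simply add and each stays a separate island — area = 92.50 mm². Checking containment: at z = 5.1 the cross-section extends beyond the z = 4.2 cross-section by about 30.00 mm².

part overhangs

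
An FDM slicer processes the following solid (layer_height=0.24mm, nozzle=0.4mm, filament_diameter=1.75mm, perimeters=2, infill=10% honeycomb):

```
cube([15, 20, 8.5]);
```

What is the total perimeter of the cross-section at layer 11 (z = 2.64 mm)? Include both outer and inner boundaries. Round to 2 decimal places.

At z = 2.64 mm: the cube (footprint 15×20) is included at this height (perimeter 70.00 mm). Overall, the cross-section is a single solid region. Total boundary length (outer) = 70.00 mm.

70.00 mm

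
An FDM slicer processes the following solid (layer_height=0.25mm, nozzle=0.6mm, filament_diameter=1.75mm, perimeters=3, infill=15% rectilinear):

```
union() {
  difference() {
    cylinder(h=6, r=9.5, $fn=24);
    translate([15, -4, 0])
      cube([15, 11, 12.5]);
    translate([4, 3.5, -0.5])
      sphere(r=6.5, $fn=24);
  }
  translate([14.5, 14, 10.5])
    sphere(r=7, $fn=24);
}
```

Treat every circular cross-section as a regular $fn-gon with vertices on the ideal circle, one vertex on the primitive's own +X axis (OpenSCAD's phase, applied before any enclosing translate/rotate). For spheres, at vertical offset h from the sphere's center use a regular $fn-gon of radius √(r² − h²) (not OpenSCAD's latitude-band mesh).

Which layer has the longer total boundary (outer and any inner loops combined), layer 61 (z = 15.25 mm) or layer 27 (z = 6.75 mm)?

layer 27 (z = 6.75 mm)

Layer 61 (z = 15.25): the cylinder is not intersected at this z (z outside [0, 6]); the cube at (15, -4) is not intersected at this z (z outside [0, 12.5]); the sphere at (4, 3.5) is not intersected at this z (|z−center|=15.750 > r=6.5); Taking the first minus the rest: the first operand is absent here, so nothing remains; the sphere at (14.5, 14): section is a regular 24-gon, circumradius = √(r²−h²) = √(7²−4.75²) = 5.142 (perimeter = 2·24·5.142·sin(180°/24) = 32.21 mm); Taking the union: only the r=7 sphere at (14.5, 14) is present, so the union is just that shape — boundary = 32.21 mm. So its perimeter = 32.21 mm. Layer 27 (z = 6.75): the cylinder does not reach this height (z outside [0, 6]); the cube at (15, -4) (footprint 15×11) is included at this height (perimeter 52.00 mm); the sphere at (4, 3.5) does not reach this height (|z−center|=7.250 > r=6.5); Taking the first minus the rest: the first operand is absent here, so nothing remains; the r=7 sphere at (14.5, 14) contributes a regular 24-gon of circumradius √(7²−3.75²) = 5.911 (perimeter = 2·24·5.911·sin(180°/24) = 37.03 mm); Combining (union): only the r=7 sphere at (14.5, 14) is present, so the union is just that shape — boundary = 37.03 mm. So its perimeter = 37.03 mm. Layer 27 is larger (37.03 vs 32.21 mm).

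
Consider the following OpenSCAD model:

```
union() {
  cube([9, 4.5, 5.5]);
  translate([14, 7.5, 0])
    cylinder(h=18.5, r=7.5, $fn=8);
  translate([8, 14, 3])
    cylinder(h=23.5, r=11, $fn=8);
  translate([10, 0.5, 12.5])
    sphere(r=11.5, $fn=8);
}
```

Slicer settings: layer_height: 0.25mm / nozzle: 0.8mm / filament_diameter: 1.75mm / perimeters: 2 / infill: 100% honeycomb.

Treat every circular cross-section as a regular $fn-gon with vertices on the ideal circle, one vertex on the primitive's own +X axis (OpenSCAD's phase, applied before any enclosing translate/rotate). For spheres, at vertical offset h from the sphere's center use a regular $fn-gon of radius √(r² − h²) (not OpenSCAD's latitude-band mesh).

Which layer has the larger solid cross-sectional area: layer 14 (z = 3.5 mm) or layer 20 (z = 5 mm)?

layer 20 (z = 5 mm)

Layer 14 (z = 3.5): the cube is present — its section is the full 9×4.5 rectangle (area 40.50 mm²); the r=7.5 cylinder at (14, 7.5) contributes a regular 8-gon of circumradius 7.5 (area = (8/2)·7.500²·sin(360°/8) = 159.10 mm²); the r=11 cylinder at (8, 14) gives a regular 8-gon of circumradius 11 (constant along its height) (area = (8/2)·11.000²·sin(360°/8) = 342.24 mm²); the r=11.5 sphere at (10, 0.5) slices to a regular 8-gon of circumradius 7.159 (√(r²−h²) with h=9 from center) (area = (8/2)·7.159²·sin(360°/8) = 144.96 mm²); Combining (union): the regions partially overlap — summed areas 686.80 mm² minus the doubly-counted overlap 165.99 mm² gives 520.81 mm² — area = 520.81 mm². So its area = 520.81 mm². Layer 20 (z = 5): the 9×4.5 cube contributes its full rectangle (area 40.50 mm²); the r=7.5 cylinder at (14, 7.5) contributes a regular 8-gon of circumradius 7.5 (area = (8/2)·7.500²·sin(360°/8) = 159.10 mm²); the r=11 cylinder at (8, 14) contributes a regular 8-gon of circumradius 11 (area = (8/2)·11.000²·sin(360°/8) = 342.24 mm²); the sphere at (10, 0.5): section is a regular 8-gon, circumradius = √(r²−h²) = √(11.5²−7.5²) = 8.718 (area = (8/2)·8.718²·sin(360°/8) = 214.96 mm²); Merging all regions: the regions partially overlap — summed areas 756.80 mm² minus the doubly-counted overlap 199.89 mm² gives 556.90 mm² — area = 556.90 mm². So its area = 556.90 mm². Layer 20 is larger (556.90 vs 520.81 mm²).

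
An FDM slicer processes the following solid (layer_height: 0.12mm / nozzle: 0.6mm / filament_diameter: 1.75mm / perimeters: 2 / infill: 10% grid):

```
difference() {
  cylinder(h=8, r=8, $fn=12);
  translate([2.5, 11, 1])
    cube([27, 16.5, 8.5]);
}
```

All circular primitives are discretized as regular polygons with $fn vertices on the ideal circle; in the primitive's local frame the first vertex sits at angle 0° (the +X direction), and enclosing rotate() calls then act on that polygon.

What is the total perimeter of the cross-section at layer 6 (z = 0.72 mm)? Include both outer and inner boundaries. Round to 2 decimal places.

At z = 0.72 mm: the r=8 cylinder contributes a regular 12-gon of circumradius 8 (perimeter = 2·12·8.000·sin(180°/12) = 49.69 mm); the cube at (2.5, 11) does not reach this height (z outside [1, 9.5]); Subtracting the remaining from the first: none of the subtracted shapes is present at this height, so the r=8 cylinder is unchanged — boundary = 49.69 mm. Overall, the cross-section is a single solid region. Total boundary length (outer) = 49.69 mm.

49.69 mm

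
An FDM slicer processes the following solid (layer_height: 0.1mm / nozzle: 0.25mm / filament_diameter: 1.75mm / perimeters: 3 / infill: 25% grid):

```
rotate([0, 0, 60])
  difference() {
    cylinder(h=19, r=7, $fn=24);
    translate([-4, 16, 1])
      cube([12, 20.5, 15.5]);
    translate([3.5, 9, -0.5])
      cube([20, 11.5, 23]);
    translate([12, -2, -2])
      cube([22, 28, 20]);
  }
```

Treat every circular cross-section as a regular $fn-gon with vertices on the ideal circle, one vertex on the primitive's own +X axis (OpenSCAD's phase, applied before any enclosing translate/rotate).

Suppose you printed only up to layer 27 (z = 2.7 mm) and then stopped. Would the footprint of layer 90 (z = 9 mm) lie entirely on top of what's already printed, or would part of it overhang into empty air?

entirely on top

Compare the two slices. At z = 2.7: the r=7 cylinder contributes a regular 24-gon of circumradius 7 (area = (24/2)·7.000²·sin(360°/24) = 152.19 mm²); the 12×20.5 cube at (-4, 16) contributes its full rectangle (area 246.00 mm²); the cube at (3.5, 9) is present — its section is the full 20×11.5 rectangle (area 230.00 mm²); the cube at (12, -2) (footprint 22×28) is included at this height (area 616.00 mm²); Taking the first minus the rest: starting from the r=7 cylinder (152.19 mm²), the 12×20.5 cube at (-4, 16) misses the remaining region (no effect); the 20×11.5 cube at (3.5, 9) misses the remaining region (no effect); the 22×28 cube at (12, -2) misses the remaining region (no effect) — area = 152.19 mm²; (rotated 60° about Z; rotation is an isometry so areas/perimeters/island counts are preserved). At z = 9: the cylinder: section is a regular 24-gon, circumradius r=7 (area = (24/2)·7.000²·sin(360°/24) = 152.19 mm²); the cube at (-4, 16) is present — its section is the full 12×20.5 rectangle (area 246.00 mm²); the cube at (3.5, 9) is present — its section is the full 20×11.5 rectangle (area 230.00 mm²); the cube at (12, -2) (footprint 22×28) is included at this height (area 616.00 mm²); Subtracting the remaining from the first: starting from the r=7 cylinder (152.19 mm²), the 12×20.5 cube at (-4, 16) misses the remaining region (no effect); the 20×11.5 cube at (3.5, 9) misses the remaining region (no effect); the 22×28 cube at (12, -2) misses the remaining region (no effect) — area = 152.19 mm²; (rotated 60° about Z; rotation is an isometry so areas/perimeters/island counts are preserved). Checking containment: the cross-section at z = 9 is a subset of the cross-section at z = 2.7.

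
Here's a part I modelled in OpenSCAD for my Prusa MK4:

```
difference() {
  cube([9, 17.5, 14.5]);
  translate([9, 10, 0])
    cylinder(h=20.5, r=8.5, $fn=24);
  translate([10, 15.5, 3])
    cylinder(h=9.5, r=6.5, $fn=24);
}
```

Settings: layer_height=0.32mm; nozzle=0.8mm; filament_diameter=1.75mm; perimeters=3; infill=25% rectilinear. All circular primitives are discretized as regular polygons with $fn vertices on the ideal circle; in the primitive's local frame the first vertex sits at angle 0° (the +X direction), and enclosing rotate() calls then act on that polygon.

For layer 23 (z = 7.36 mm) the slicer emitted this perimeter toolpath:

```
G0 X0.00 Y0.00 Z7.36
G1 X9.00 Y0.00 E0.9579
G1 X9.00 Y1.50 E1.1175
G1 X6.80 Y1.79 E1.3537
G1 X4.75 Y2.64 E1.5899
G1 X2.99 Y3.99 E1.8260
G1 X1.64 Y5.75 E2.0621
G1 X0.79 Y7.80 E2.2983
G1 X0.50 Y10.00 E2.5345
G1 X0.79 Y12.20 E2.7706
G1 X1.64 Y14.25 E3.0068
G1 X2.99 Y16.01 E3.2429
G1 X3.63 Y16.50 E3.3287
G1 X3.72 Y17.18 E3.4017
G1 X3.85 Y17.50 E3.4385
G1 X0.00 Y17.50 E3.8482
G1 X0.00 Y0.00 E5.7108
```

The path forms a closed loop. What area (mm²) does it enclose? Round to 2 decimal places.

47.22 mm²

Apply the shoelace formula to the sequence of (X, Y) vertices; enclosed area = 47.22 mm².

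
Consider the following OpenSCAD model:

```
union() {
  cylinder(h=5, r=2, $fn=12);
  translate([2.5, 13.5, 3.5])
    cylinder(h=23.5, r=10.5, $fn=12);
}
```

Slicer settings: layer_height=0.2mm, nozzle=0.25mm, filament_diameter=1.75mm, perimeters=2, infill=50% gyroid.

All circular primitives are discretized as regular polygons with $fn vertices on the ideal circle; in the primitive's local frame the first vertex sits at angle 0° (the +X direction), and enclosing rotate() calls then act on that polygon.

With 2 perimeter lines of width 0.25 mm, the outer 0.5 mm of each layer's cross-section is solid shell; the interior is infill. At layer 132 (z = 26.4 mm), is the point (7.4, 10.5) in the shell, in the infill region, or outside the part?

At z = 26.4 mm: the cylinder is not intersected at this z (z outside [0, 5]); the r=10.5 cylinder at (2.5, 13.5) contributes a regular 12-gon of circumradius 10.5; Merging all regions: only the r=10.5 cylinder at (2.5, 13.5) is present, so the union is just that shape — 1 connected region. Overall, the cross-section is a single solid region. The nearest boundary edge runs (7.75, 4.41)→(11.59, 8.25); distance from the point to it = 4.56 mm. The point is inside the cross-section and 4.56 mm from the nearest boundary — more than the 0.5 mm shell width (2 × 0.25), so it's in the infill interior.

infill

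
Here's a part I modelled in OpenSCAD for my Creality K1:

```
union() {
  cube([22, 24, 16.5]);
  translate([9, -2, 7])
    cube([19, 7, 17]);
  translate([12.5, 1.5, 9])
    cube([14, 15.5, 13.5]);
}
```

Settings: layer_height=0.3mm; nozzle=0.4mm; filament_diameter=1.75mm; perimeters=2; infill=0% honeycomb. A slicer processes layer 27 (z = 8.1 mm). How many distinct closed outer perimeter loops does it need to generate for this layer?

1

At z = 8.1 mm: the cube (footprint 22×24) is included at this height; the 19×7 cube at (9, -2) contributes its full rectangle; the cube at (12.5, 1.5) does not reach this height (z outside [9, 22.5]); Taking the union: the regions partially overlap (shared area 65.00 mm²), so overlapping operands fuse into one piece — 1 connected region. The result has 1 disconnected region.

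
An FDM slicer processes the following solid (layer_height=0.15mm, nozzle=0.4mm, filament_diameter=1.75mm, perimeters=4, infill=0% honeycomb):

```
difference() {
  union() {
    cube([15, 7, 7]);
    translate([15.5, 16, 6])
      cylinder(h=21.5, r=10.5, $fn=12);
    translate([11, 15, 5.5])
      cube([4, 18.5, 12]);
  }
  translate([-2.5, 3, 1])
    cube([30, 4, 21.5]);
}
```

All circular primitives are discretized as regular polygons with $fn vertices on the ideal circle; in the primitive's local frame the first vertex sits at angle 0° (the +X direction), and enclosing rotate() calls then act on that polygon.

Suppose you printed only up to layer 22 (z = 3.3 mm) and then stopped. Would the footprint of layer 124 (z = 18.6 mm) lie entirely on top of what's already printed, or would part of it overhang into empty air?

part overhangs

Compare the two slices. At z = 3.3: the cube is present — its section is the full 15×7 rectangle (area 105.00 mm²); the cylinder at (15.5, 16) is absent (z outside [6, 27.5]); the cube at (11, 15) does not reach this height (z outside [5.5, 17.5]); Combining (union): only the 15×7 cube is present, so the union is just that shape — area = 105.00 mm²; the 30×4 cube at (-2.5, 3) contributes its full rectangle (area 120.00 mm²); After the difference (first − rest): starting from that combined region (105.00 mm²), the 30×4 cube at (-2.5, 3) partially overlaps it — only the 60.00 mm² overlap (of its 120.00 mm²) is removed, clipping the outline — area = 45.00 mm². At z = 18.6: the cube does not reach this height (z outside [0, 7]); the cylinder at (15.5, 16): section is a regular 12-gon, circumradius r=10.5 (area = (12/2)·10.500²·sin(360°/12) = 330.75 mm²); the cube at (11, 15) is not intersected at this z (z outside [5.5, 17.5]); Taking the union: only the r=10.5 cylinder at (15.5, 16) is present, so the union is just that shape — area = 330.75 mm²; the cube at (-2.5, 3) (footprint 30×4) is included at this height (area 120.00 mm²); Subtracting the remaining from the first: starting from the result so far (330.75 mm²), the 30×4 cube at (-2.5, 3) partially overlaps it — only the 8.37 mm² overlap (of its 120.00 mm²) is removed, clipping the outline — area = 322.38 mm². Checking containment: at z = 18.6 the cross-section extends beyond the z = 3.3 cross-section by about 322.38 mm².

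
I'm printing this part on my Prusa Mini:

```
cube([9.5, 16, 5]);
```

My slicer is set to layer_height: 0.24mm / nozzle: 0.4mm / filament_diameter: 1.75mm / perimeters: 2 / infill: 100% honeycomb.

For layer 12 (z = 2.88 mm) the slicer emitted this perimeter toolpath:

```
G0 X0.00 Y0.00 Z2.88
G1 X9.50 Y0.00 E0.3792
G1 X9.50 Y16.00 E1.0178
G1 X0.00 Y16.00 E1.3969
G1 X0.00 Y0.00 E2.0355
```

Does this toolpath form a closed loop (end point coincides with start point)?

yes

Start point (G0): (0.00, 0.00). End point (last G1): the path returns to the start — closed.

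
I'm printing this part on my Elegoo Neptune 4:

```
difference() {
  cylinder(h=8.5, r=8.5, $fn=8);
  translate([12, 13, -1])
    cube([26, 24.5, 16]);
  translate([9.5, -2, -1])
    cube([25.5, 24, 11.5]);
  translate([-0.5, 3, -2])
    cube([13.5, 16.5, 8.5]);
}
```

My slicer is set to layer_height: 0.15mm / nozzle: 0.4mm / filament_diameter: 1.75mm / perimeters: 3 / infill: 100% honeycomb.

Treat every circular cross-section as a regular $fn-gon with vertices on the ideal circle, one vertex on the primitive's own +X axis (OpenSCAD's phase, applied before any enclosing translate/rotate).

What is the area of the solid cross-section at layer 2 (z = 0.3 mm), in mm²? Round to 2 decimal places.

At z = 0.3 mm: the r=8.5 cylinder contributes a regular 8-gon of circumradius 8.5 (area = (8/2)·8.500²·sin(360°/8) = 204.35 mm²); the cube at (12, 13) is present — its section is the full 26×24.5 rectangle (area 637.00 mm²); the cube at (9.5, -2) (footprint 25.5×24) is included at this height (area 612.00 mm²); the 13.5×16.5 cube at (-0.5, 3) contributes its full rectangle (area 222.75 mm²); Subtracting the remaining from the first: starting from the r=8.5 cylinder (204.35 mm²), the 26×24.5 cube at (12, 13) misses the remaining region (no effect); the 25.5×24 cube at (9.5, -2) misses the remaining region (no effect); the 13.5×16.5 cube at (-0.5, 3) partially overlaps it — only the 30.15 mm² overlap (of its 222.75 mm²) is removed, clipping the outline — area = 174.20 mm². Overall, the cross-section is a single solid region. Net area = 174.20 mm².

174.20 mm²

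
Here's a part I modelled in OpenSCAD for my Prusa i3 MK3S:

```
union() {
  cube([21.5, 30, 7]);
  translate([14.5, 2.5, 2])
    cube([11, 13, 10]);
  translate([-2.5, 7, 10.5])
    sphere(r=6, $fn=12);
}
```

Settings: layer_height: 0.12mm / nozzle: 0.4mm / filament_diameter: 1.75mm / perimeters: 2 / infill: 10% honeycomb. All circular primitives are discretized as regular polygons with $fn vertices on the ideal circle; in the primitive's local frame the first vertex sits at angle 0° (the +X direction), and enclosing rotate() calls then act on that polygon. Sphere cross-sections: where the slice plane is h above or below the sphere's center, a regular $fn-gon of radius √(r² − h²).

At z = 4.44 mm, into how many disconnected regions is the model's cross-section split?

At z = 4.44 mm: the cube is present — its section is the full 21.5×30 rectangle; the 11×13 cube at (14.5, 2.5) contributes its full rectangle; the sphere at (-2.5, 7) does not reach this height (|z−center|=6.060 > r=6); Taking the union: the regions partially overlap (shared area 91.00 mm²), so overlapping operands fuse into one piece — 1 connected region. The result has 1 disconnected region.

1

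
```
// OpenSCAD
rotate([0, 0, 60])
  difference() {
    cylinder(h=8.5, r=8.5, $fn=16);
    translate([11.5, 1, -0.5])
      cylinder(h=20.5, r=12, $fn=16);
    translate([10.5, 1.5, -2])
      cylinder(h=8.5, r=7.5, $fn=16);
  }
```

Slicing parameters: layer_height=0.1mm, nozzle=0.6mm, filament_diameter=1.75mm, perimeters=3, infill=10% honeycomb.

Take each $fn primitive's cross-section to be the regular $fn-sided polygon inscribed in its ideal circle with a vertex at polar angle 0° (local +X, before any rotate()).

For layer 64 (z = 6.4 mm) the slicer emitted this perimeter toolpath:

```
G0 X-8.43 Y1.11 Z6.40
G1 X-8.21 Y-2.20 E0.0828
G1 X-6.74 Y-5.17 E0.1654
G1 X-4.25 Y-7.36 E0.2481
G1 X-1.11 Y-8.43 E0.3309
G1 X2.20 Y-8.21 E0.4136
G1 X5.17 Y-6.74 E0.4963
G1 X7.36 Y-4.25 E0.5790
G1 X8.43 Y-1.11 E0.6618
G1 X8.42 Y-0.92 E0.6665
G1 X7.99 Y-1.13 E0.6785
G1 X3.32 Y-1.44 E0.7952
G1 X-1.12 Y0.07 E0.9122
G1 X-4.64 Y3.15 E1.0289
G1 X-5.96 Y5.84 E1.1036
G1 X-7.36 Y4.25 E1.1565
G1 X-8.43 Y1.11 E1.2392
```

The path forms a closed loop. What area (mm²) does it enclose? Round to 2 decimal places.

122.61 mm²

Apply the shoelace formula to the sequence of (X, Y) vertices; enclosed area = 122.61 mm².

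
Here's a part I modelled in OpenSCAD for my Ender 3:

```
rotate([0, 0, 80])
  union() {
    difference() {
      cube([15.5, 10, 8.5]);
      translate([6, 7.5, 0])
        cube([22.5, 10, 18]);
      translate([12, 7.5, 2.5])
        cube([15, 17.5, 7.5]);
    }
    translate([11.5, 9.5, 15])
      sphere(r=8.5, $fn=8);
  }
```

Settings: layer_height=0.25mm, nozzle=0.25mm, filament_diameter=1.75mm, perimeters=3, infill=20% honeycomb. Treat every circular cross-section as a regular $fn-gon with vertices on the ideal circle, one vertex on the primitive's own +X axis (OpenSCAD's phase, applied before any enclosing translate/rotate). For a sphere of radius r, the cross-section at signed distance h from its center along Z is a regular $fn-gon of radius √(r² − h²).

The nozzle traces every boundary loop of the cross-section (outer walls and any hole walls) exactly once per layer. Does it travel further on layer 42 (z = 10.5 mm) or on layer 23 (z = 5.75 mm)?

Layer 42 (z = 10.5): the cube is absent (z outside [0, 8.5]); the 22.5×10 cube at (6, 7.5) contributes its full rectangle (perimeter 65.00 mm); the cube at (12, 7.5) is not intersected at this z (z outside [2.5, 10]); After the difference (first − rest): the first operand is absent here, so nothing remains; the sphere at (11.5, 9.5): section is a regular 8-gon, circumradius = √(r²−h²) = √(8.5²−4.5²) = 7.211 (perimeter = 2·8·7.211·sin(180°/8) = 44.15 mm); Taking the union: only the r=8.5 sphere at (11.5, 9.5) is present, so the union is just that shape — boundary = 44.15 mm; (whole slice rotated 80° about Z — lengths, areas and connectivity unchanged). So its perimeter = 44.15 mm. Layer 23 (z = 5.75): the cube (footprint 15.5×10) is included at this height (perimeter 51.00 mm); the 22.5×10 cube at (6, 7.5) contributes its full rectangle (perimeter 65.00 mm); the cube at (12, 7.5) (footprint 15×17.5) is included at this height (perimeter 65.00 mm); Subtracting the remaining from the first: starting from the 15.5×10 cube, the 22.5×10 cube at (6, 7.5) partially overlaps it — only the 23.75 mm² overlap (of its 225.00 mm²) is removed, clipping the outline; the 15×17.5 cube at (12, 7.5) misses the remaining region (no effect) — boundary = 51.00 mm; the sphere at (11.5, 9.5) is absent (|z−center|=9.250 > r=8.5); Taking the union: only that combined region is present, so the union is just that shape — boundary = 51.00 mm; (whole slice rotated 80° about Z — lengths, areas and connectivity unchanged). So its perimeter = 51.00 mm. Layer 23 is larger (51.00 vs 44.15 mm).

layer 23 (z = 5.75 mm)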